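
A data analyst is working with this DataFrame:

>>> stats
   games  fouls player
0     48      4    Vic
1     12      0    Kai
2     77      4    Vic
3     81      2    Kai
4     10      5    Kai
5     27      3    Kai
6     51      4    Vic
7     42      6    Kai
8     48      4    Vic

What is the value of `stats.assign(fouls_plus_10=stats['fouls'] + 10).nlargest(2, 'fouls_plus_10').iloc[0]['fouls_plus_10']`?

add column fouls_plus_10 = stats['fouls'] + 10:
   games  fouls player  fouls_plus_10
0     48      4    Vic             14
1     12      0    Kai             10
2     77      4    Vic             14
3     81      2    Kai             12
4     10      5    Kai             15
5     27      3    Kai             13
6     51      4    Vic             14
7     42      6    Kai             16
8     48      4    Vic             14
take 2 rows with largest fouls_plus_10:
   games  fouls player  fouls_plus_10
7     42      6    Kai             16
4     10      5    Kai             15
value at position 0, column 'fouls_plus_10' → 16

16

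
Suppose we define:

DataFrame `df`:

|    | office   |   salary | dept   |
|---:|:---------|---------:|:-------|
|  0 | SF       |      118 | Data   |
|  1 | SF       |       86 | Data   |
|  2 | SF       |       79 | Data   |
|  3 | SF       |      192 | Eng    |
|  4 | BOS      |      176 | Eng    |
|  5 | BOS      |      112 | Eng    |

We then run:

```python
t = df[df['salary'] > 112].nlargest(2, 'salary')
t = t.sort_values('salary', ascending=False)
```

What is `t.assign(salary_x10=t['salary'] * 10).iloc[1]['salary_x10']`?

filter rows where salary > 112:
  office  salary  dept
0     SF     118  Data
3     SF     192   Eng
4    BOS     176   Eng
take 2 rows with largest salary:
  office  salary dept
3     SF     192  Eng
4    BOS     176  Eng
sort by salary descending:
  office  salary dept
3     SF     192  Eng
4    BOS     176  Eng
add column salary_x10 = t['salary'] * 10:
  office  salary dept  salary_x10
3     SF     192  Eng        1920
4    BOS     176  Eng        1760
Hence 1760.

1760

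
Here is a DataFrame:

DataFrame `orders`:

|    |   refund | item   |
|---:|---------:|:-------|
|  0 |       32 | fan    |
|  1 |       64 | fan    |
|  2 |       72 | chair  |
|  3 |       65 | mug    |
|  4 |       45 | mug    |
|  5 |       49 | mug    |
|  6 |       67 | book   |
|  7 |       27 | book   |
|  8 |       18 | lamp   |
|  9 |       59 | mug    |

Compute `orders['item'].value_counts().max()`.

value_counts of item:
item
mug      4
fan      2
book     2
chair    1
lamp     1
Name: count, dtype: int64

4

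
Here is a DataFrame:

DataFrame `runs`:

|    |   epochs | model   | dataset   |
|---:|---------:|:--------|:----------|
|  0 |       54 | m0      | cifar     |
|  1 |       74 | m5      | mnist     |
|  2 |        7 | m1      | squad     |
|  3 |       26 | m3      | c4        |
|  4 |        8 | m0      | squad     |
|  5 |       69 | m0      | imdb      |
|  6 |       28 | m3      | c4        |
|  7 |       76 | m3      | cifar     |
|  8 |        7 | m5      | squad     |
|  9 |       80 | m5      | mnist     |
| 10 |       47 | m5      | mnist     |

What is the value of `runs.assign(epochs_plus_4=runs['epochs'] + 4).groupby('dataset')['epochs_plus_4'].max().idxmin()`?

squad

add column epochs_plus_4 = runs['epochs'] + 4:
    epochs model dataset  epochs_plus_4
0       54    m0   cifar             58
1       74    m5   mnist             78
2        7    m1   squad             11
3       26    m3      c4             30
4        8    m0   squad             12
5       69    m0    imdb             73
6       28    m3      c4             32
7       76    m3   cifar             80
8        7    m5   squad             11
9       80    m5   mnist             84
10      47    m5   mnist             51
group by dataset, max of epochs_plus_4:
dataset
c4       32
cifar    80
imdb     73
mnist    84
squad    12
Name: epochs_plus_4, dtype: int64
So idxmin() = squad.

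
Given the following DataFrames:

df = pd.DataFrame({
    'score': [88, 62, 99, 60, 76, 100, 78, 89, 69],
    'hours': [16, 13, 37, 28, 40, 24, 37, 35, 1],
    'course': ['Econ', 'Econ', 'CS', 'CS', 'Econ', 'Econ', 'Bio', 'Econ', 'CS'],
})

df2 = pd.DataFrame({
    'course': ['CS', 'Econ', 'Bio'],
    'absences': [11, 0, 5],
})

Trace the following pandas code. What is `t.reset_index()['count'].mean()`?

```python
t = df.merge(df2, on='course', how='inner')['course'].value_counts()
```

merge on 'course' (how='inner') → 9 rows:
   score  hours course  absences
0     88     16   Econ         0
1     62     13   Econ         0
2     99     37     CS        11
3     60     28     CS        11
4     76     40   Econ         0
5    100     24   Econ         0
6     78     37    Bio         5
7     89     35   Econ         0
8     69      1     CS        11
value_counts of course:
course
Econ    5
CS      3
Bio     1
Name: count, dtype: int64
reset_index():
  course  count
0   Econ      5
1     CS      3
2    Bio      1
So mean() = 3.0.

3.0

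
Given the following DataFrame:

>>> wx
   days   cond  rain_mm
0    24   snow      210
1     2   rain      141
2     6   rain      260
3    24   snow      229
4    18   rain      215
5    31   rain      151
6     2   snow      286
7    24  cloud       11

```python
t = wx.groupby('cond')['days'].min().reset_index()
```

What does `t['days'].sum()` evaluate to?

28

group by cond, min of days:
cond
cloud    24
rain      2
snow      2
Name: days, dtype: int64
reset_index():
    cond  days
0  cloud    24
1   rain     2
2   snow     2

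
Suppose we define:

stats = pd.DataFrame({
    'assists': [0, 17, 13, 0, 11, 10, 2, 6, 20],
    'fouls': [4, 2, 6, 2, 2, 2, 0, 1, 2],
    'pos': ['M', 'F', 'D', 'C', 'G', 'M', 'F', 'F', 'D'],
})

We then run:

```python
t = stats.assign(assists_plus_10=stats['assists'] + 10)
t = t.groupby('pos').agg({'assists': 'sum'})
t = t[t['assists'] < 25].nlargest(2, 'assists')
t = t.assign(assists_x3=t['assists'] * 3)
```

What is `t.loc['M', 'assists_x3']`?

add column assists_plus_10 = stats['assists'] + 10:
   assists  fouls pos  assists_plus_10
0        0      4   M               10
1       17      2   F               27
2       13      6   D               23
3        0      2   C               10
4       11      2   G               21
5       10      2   M               20
6        2      0   F               12
7        6      1   F               16
8       20      2   D               30
group by pos, sum of assists:
     assists
pos         
C          0
D         33
F         25
G         11
M         10
filter rows where assists < 25:
     assists
pos         
C          0
G         11
M         10
take 2 rows with largest assists:
     assists
pos         
G         11
M         10
add column assists_x3 = t['assists'] * 3:
     assists  assists_x3
pos                     
G         11          33
M         10          30
Finally, value at row 'M', column 'assists_x3' = 30.

30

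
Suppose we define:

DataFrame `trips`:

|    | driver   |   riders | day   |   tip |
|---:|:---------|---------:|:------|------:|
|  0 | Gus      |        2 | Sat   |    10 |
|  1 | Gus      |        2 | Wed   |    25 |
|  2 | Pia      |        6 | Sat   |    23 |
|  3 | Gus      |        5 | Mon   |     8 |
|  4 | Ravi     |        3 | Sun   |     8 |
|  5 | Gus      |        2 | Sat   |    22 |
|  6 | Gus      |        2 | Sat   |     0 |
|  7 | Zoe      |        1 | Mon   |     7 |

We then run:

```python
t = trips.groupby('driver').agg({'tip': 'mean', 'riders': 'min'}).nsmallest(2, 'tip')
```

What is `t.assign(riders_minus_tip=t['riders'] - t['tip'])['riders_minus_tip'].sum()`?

group by driver: mean(tip), min(riders):
         tip  riders
driver              
Gus     13.0       2
Pia     23.0       6
Ravi     8.0       3
Zoe      7.0       1
take 2 rows with smallest tip:
        tip  riders
driver             
Zoe     7.0       1
Ravi    8.0       3
add column riders_minus_tip = t['riders'] - t['tip']:
        tip  riders  riders_minus_tip
driver                               
Zoe     7.0       1              -6.0
Ravi    8.0       3              -5.0
sum of column 'riders_minus_tip' → -11.0

-11.0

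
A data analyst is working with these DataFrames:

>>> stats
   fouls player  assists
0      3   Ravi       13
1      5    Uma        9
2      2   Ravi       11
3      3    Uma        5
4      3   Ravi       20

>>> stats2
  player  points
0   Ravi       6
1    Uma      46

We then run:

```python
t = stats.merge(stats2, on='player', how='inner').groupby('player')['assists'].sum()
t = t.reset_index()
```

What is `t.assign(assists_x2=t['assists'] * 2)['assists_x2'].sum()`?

merge on 'player' (how='inner') → 5 rows:
   fouls player  assists  points
0      3   Ravi       13       6
1      5    Uma        9      46
2      2   Ravi       11       6
3      3    Uma        5      46
4      3   Ravi       20       6
group by player, sum of assists:
player
Ravi    44
Uma     14
Name: assists, dtype: int64
reset_index():
  player  assists
0   Ravi       44
1    Uma       14
add column assists_x2 = t['assists'] * 2:
  player  assists  assists_x2
0   Ravi       44          88
1    Uma       14          28
Taking the sum of column 'assists_x2' gives 116.

116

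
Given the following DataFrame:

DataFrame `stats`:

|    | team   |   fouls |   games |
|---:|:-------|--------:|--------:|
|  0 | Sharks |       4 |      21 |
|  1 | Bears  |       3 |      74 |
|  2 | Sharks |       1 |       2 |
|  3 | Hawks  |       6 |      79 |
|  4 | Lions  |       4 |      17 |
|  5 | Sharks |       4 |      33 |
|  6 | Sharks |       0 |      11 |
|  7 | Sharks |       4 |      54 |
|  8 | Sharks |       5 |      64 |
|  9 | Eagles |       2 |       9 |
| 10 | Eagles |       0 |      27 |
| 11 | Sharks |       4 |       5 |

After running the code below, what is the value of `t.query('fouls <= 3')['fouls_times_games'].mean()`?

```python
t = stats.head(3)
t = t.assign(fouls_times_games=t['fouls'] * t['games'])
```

take first 3 rows:
     team  fouls  games
0  Sharks      4     21
1   Bears      3     74
2  Sharks      1      2
add column fouls_times_games = t['fouls'] * t['games']:
     team  fouls  games  fouls_times_games
0  Sharks      4     21                 84
1   Bears      3     74                222
2  Sharks      1      2                  2
filter rows where fouls <= 3:
     team  fouls  games  fouls_times_games
1   Bears      3     74                222
2  Sharks      1      2                  2
Hence 112.0.

112.0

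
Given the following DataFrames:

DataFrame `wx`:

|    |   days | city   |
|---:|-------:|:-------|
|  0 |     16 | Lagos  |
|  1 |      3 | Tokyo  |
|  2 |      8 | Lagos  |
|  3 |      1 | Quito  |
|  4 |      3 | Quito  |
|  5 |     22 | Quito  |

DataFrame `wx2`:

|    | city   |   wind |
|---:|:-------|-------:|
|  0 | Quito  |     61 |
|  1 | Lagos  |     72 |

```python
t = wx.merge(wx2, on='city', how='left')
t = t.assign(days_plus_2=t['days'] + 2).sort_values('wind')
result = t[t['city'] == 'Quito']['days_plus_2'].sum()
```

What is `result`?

merge on 'city' (how='left') → 6 rows:
   days   city  wind
0    16  Lagos  72.0
1     3  Tokyo   NaN
2     8  Lagos  72.0
3     1  Quito  61.0
4     3  Quito  61.0
5    22  Quito  61.0
add column days_plus_2 = t['days'] + 2:
   days   city  wind  days_plus_2
0    16  Lagos  72.0           18
1     3  Tokyo   NaN            5
2     8  Lagos  72.0           10
3     1  Quito  61.0            3
4     3  Quito  61.0            5
5    22  Quito  61.0           24
sort by wind:
   days   city  wind  days_plus_2
3     1  Quito  61.0            3
4     3  Quito  61.0            5
5    22  Quito  61.0           24
0    16  Lagos  72.0           18
2     8  Lagos  72.0           10
1     3  Tokyo   NaN            5
filter rows where city == 'Quito':
   days   city  wind  days_plus_2
3     1  Quito  61.0            3
4     3  Quito  61.0            5
5    22  Quito  61.0           24
So sum() = 32.

32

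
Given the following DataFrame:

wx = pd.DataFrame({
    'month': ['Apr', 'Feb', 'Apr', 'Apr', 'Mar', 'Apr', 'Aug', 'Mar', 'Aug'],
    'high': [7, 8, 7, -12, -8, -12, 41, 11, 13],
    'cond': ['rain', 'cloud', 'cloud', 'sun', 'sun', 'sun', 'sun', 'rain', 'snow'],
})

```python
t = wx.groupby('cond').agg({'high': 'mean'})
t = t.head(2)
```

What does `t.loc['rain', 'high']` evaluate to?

9.0

group by cond, mean of high:
        high
cond        
cloud   7.50
rain    9.00
snow   13.00
sun     2.25
take first 2 rows:
       high
cond       
cloud   7.5
rain    9.0
Hence 9.0.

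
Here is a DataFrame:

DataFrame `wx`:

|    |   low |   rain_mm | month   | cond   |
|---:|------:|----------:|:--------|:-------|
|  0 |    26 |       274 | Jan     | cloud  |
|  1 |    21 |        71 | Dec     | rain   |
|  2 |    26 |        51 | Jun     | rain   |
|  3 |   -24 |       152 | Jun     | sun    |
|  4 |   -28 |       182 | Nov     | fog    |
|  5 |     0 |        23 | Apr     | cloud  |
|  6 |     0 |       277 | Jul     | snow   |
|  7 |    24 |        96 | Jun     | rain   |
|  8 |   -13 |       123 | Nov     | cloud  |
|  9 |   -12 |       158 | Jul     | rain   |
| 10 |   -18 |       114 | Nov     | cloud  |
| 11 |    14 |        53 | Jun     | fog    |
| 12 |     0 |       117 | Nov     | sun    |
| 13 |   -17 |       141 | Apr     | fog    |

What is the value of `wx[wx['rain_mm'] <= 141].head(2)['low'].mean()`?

filter rows where rain_mm <= 141:
    low  rain_mm month   cond
1    21       71   Dec   rain
2    26       51   Jun   rain
5     0       23   Apr  cloud
7    24       96   Jun   rain
8   -13      123   Nov  cloud
10  -18      114   Nov  cloud
11   14       53   Jun    fog
12    0      117   Nov    sun
13  -17      141   Apr    fog
take first 2 rows:
   low  rain_mm month  cond
1   21       71   Dec  rain
2   26       51   Jun  rain

23.5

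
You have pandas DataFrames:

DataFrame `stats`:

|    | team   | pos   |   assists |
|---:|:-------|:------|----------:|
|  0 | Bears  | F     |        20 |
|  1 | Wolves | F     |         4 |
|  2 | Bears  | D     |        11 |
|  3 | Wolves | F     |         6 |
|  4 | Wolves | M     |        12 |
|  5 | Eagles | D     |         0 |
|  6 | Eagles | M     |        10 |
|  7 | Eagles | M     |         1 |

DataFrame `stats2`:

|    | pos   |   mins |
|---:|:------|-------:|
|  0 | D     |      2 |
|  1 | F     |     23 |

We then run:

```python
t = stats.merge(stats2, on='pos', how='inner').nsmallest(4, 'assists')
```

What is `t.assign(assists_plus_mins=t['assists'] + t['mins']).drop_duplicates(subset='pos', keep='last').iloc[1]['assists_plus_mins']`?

merge on 'pos' (how='inner') → 5 rows:
     team pos  assists  mins
0   Bears   F       20    23
1  Wolves   F        4    23
2   Bears   D       11     2
3  Wolves   F        6    23
4  Eagles   D        0     2
take 4 rows with smallest assists:
     team pos  assists  mins
4  Eagles   D        0     2
1  Wolves   F        4    23
3  Wolves   F        6    23
2   Bears   D       11     2
add column assists_plus_mins = t['assists'] + t['mins']:
     team pos  assists  mins  assists_plus_mins
4  Eagles   D        0     2                  2
1  Wolves   F        4    23                 27
3  Wolves   F        6    23                 29
2   Bears   D       11     2                 13
drop duplicate pos (keep=last):
     team pos  assists  mins  assists_plus_mins
3  Wolves   F        6    23                 29
2   Bears   D       11     2                 13

13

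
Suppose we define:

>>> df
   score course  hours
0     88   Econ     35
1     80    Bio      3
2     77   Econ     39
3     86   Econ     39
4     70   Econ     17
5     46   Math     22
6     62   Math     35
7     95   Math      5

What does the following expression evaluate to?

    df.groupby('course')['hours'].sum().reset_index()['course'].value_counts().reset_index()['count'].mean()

1.0

group by course, sum of hours:
course
Bio       3
Econ    130
Math     62
Name: hours, dtype: int64
reset_index():
  course  hours
0    Bio      3
1   Econ    130
2   Math     62
value_counts of course:
course
Bio     1
Econ    1
Math    1
Name: count, dtype: int64
reset_index():
  course  count
0    Bio      1
1   Econ      1
2   Math      1
Then the mean of column 'count': 1.0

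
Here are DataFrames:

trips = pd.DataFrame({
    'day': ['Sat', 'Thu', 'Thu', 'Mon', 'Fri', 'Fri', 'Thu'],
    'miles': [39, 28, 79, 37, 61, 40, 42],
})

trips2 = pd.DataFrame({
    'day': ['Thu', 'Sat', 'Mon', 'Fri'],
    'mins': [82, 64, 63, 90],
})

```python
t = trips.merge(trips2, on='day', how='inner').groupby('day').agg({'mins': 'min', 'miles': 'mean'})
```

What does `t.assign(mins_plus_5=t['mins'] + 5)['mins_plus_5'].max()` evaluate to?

95

merge on 'day' (how='inner') → 7 rows:
   day  miles  mins
0  Sat     39    64
1  Thu     28    82
2  Thu     79    82
3  Mon     37    63
4  Fri     61    90
5  Fri     40    90
6  Thu     42    82
group by day: min(mins), mean(miles):
     mins      miles
day                 
Fri    90  50.500000
Mon    63  37.000000
Sat    64  39.000000
Thu    82  49.666667
add column mins_plus_5 = t['mins'] + 5:
     mins      miles  mins_plus_5
day                              
Fri    90  50.500000           95
Mon    63  37.000000           68
Sat    64  39.000000           69
Thu    82  49.666667           87
Hence 95.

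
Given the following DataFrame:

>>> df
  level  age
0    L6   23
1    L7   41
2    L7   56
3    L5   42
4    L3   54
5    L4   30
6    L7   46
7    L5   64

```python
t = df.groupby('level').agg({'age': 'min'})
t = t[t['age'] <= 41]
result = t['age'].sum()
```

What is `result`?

94

group by level, min of age:
       age
level     
L3      54
L4      30
L5      42
L6      23
L7      41
filter rows where age <= 41:
       age
level     
L4      30
L6      23
L7      41
Taking the sum of column 'age' gives 94.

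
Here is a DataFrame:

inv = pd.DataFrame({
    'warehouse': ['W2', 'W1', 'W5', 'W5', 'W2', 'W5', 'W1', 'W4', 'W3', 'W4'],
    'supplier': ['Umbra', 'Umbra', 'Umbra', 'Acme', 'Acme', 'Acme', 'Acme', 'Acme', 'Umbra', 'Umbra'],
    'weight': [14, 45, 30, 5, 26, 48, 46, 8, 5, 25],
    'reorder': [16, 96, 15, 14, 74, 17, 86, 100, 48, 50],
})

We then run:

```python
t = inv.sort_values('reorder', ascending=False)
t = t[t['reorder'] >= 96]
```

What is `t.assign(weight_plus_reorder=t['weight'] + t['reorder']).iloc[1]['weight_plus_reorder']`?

sort by reorder descending:
  warehouse supplier  weight  reorder
7        W4     Acme       8      100
1        W1    Umbra      45       96
6        W1     Acme      46       86
4        W2     Acme      26       74
9        W4    Umbra      25       50
8        W3    Umbra       5       48
5        W5     Acme      48       17
0        W2    Umbra      14       16
2        W5    Umbra      30       15
3        W5     Acme       5       14
filter rows where reorder >= 96:
  warehouse supplier  weight  reorder
7        W4     Acme       8      100
1        W1    Umbra      45       96
add column weight_plus_reorder = t['weight'] + t['reorder']:
  warehouse supplier  weight  reorder  weight_plus_reorder
7        W4     Acme       8      100                  108
1        W1    Umbra      45       96                  141

141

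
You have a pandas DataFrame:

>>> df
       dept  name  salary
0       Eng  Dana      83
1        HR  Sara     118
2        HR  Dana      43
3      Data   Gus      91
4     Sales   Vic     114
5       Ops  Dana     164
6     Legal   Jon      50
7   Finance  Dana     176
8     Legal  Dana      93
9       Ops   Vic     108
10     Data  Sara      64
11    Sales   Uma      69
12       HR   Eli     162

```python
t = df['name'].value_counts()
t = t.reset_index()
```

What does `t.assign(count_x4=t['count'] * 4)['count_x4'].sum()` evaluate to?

52

value_counts of name:
name
Dana    5
Sara    2
Vic     2
Gus     1
Jon     1
Uma     1
Eli     1
Name: count, dtype: int64
reset_index():
   name  count
0  Dana      5
1  Sara      2
2   Vic      2
3   Gus      1
4   Jon      1
5   Uma      1
6   Eli      1
add column count_x4 = t['count'] * 4:
   name  count  count_x4
0  Dana      5        20
1  Sara      2         8
2   Vic      2         8
3   Gus      1         4
4   Jon      1         4
5   Uma      1         4
6   Eli      1         4
Hence 52.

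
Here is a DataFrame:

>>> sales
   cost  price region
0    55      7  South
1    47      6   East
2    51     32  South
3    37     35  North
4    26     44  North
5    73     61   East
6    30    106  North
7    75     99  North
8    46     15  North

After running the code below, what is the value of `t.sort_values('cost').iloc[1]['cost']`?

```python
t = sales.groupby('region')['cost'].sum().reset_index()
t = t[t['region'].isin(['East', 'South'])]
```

group by region, sum of cost:
region
East     120
North    214
South    106
Name: cost, dtype: int64
reset_index():
  region  cost
0   East   120
1  North   214
2  South   106
filter rows where region in ['East', 'South']:
  region  cost
0   East   120
2  South   106
sort by cost:
  region  cost
2  South   106
0   East   120
Taking the value at position 1, column 'cost' gives 120.

120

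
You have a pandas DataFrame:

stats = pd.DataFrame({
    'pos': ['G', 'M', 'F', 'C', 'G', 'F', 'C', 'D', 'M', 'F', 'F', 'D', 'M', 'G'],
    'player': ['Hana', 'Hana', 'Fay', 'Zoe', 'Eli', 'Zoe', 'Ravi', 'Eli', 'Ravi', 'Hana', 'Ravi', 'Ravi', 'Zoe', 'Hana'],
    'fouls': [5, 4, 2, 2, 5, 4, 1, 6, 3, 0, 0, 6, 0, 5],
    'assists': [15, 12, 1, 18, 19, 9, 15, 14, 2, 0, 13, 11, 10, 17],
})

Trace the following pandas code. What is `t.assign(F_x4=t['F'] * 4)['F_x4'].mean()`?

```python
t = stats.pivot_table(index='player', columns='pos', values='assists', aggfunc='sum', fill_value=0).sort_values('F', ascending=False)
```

18.4

pivot: rows=player, cols=pos, sum(assists):
pos      C   D   F   G   M
player                    
Eli      0  14   0  19   0
Fay      0   0   1   0   0
Hana     0   0   0  32  12
Ravi    15  11  13   0   2
Zoe     18   0   9   0  10
sort by F descending:
pos      C   D   F   G   M
player                    
Ravi    15  11  13   0   2
Zoe     18   0   9   0  10
Fay      0   0   1   0   0
Eli      0  14   0  19   0
Hana     0   0   0  32  12
add column F_x4 = t['F'] * 4:
pos      C   D   F   G   M  F_x4
player                          
Ravi    15  11  13   0   2    52
Zoe     18   0   9   0  10    36
Fay      0   0   1   0   0     4
Eli      0  14   0  19   0     0
Hana     0   0   0  32  12     0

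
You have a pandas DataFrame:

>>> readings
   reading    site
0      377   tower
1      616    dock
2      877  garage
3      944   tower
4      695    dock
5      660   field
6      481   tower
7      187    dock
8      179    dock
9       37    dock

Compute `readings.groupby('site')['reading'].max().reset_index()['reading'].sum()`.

group by site, max of reading:
site
dock      695
field     660
garage    877
tower     944
Name: reading, dtype: int64
reset_index():
     site  reading
0    dock      695
1   field      660
2  garage      877
3   tower      944
Hence 3176.

3176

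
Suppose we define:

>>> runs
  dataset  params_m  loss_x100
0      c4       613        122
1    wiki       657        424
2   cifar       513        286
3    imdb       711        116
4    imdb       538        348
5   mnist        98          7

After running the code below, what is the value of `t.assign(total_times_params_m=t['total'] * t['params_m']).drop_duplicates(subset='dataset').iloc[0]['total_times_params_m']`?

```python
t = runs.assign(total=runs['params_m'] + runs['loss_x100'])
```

add column total = runs['params_m'] + runs['loss_x100']:
  dataset  params_m  loss_x100  total
0      c4       613        122    735
1    wiki       657        424   1081
2   cifar       513        286    799
3    imdb       711        116    827
4    imdb       538        348    886
5   mnist        98          7    105
add column total_times_params_m = t['total'] * t['params_m']:
  dataset  params_m  loss_x100  total  total_times_params_m
0      c4       613        122    735                450555
1    wiki       657        424   1081                710217
2   cifar       513        286    799                409887
3    imdb       711        116    827                587997
4    imdb       538        348    886                476668
5   mnist        98          7    105                 10290
drop duplicate dataset (keep=first):
  dataset  params_m  loss_x100  total  total_times_params_m
0      c4       613        122    735                450555
1    wiki       657        424   1081                710217
2   cifar       513        286    799                409887
3    imdb       711        116    827                587997
5   mnist        98          7    105                 10290
Hence 450555.

450555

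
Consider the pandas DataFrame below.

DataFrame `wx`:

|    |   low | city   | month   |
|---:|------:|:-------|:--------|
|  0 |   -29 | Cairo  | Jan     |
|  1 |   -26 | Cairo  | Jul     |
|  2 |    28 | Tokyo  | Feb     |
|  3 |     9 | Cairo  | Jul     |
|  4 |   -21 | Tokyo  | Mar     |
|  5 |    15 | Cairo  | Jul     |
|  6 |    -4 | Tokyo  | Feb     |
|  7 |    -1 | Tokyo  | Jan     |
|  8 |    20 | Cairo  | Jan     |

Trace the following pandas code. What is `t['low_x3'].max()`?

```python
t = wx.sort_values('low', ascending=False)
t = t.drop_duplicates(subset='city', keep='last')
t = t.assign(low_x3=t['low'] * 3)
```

-63

sort by low descending:
   low   city month
2   28  Tokyo   Feb
8   20  Cairo   Jan
5   15  Cairo   Jul
3    9  Cairo   Jul
7   -1  Tokyo   Jan
6   -4  Tokyo   Feb
4  -21  Tokyo   Mar
1  -26  Cairo   Jul
0  -29  Cairo   Jan
drop duplicate city (keep=last):
   low   city month
4  -21  Tokyo   Mar
0  -29  Cairo   Jan
add column low_x3 = t['low'] * 3:
   low   city month  low_x3
4  -21  Tokyo   Mar     -63
0  -29  Cairo   Jan     -87
So max() = -63.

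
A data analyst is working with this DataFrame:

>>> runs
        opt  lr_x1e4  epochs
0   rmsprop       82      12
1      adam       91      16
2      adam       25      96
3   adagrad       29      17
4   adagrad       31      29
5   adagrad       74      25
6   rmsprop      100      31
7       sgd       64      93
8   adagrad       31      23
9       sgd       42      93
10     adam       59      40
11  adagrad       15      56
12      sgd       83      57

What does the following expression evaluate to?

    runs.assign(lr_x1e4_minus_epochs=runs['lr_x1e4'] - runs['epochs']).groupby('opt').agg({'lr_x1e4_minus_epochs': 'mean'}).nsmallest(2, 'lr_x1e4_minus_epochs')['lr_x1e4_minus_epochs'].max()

6.0

add column lr_x1e4_minus_epochs = runs['lr_x1e4'] - runs['epochs']:
        opt  lr_x1e4  epochs  lr_x1e4_minus_epochs
0   rmsprop       82      12                    70
1      adam       91      16                    75
2      adam       25      96                   -71
3   adagrad       29      17                    12
4   adagrad       31      29                     2
5   adagrad       74      25                    49
6   rmsprop      100      31                    69
7       sgd       64      93                   -29
8   adagrad       31      23                     8
9       sgd       42      93                   -51
10     adam       59      40                    19
11  adagrad       15      56                   -41
12      sgd       83      57                    26
group by opt, mean of lr_x1e4_minus_epochs:
         lr_x1e4_minus_epochs
opt                          
adagrad              6.000000
adam                 7.666667
rmsprop             69.500000
sgd                -18.000000
take 2 rows with smallest lr_x1e4_minus_epochs:
         lr_x1e4_minus_epochs
opt                          
sgd                     -18.0
adagrad                   6.0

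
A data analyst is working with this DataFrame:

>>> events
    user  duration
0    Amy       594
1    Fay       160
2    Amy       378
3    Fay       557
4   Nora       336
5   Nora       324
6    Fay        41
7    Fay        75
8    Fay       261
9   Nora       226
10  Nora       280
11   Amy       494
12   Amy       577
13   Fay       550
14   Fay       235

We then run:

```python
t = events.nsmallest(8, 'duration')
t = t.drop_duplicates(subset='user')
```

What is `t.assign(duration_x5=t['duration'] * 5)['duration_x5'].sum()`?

take 8 rows with smallest duration:
    user  duration
6    Fay        41
7    Fay        75
1    Fay       160
9   Nora       226
14   Fay       235
8    Fay       261
10  Nora       280
5   Nora       324
drop duplicate user (keep=first):
   user  duration
6   Fay        41
9  Nora       226
add column duration_x5 = t['duration'] * 5:
   user  duration  duration_x5
6   Fay        41          205
9  Nora       226         1130

1335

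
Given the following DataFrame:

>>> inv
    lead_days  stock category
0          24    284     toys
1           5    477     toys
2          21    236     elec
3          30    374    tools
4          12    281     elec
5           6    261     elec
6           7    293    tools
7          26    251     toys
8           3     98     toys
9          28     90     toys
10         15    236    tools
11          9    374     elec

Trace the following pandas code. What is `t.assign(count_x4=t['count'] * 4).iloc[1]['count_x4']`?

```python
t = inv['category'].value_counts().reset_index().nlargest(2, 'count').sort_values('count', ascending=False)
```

value_counts of category:
category
toys     5
elec     4
tools    3
Name: count, dtype: int64
reset_index():
  category  count
0     toys      5
1     elec      4
2    tools      3
take 2 rows with largest count:
  category  count
0     toys      5
1     elec      4
sort by count descending:
  category  count
0     toys      5
1     elec      4
add column count_x4 = t['count'] * 4:
  category  count  count_x4
0     toys      5        20
1     elec      4        16

16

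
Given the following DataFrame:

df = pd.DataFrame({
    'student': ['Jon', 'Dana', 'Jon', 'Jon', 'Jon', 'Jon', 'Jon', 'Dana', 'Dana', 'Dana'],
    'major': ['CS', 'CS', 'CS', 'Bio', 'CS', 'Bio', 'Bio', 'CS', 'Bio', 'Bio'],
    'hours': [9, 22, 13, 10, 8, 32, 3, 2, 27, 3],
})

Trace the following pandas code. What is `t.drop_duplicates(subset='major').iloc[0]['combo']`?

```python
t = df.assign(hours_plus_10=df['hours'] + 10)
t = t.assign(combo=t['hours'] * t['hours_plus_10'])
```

add column hours_plus_10 = df['hours'] + 10:
  student major  hours  hours_plus_10
0     Jon    CS      9             19
1    Dana    CS     22             32
2     Jon    CS     13             23
3     Jon   Bio     10             20
4     Jon    CS      8             18
5     Jon   Bio     32             42
6     Jon   Bio      3             13
7    Dana    CS      2             12
8    Dana   Bio     27             37
9    Dana   Bio      3             13
add column combo = t['hours'] * t['hours_plus_10']:
  student major  hours  hours_plus_10  combo
0     Jon    CS      9             19    171
1    Dana    CS     22             32    704
2     Jon    CS     13             23    299
3     Jon   Bio     10             20    200
4     Jon    CS      8             18    144
5     Jon   Bio     32             42   1344
6     Jon   Bio      3             13     39
7    Dana    CS      2             12     24
8    Dana   Bio     27             37    999
9    Dana   Bio      3             13     39
drop duplicate major (keep=first):
  student major  hours  hours_plus_10  combo
0     Jon    CS      9             19    171
3     Jon   Bio     10             20    200
So iloc[0]['combo'] = 171.

171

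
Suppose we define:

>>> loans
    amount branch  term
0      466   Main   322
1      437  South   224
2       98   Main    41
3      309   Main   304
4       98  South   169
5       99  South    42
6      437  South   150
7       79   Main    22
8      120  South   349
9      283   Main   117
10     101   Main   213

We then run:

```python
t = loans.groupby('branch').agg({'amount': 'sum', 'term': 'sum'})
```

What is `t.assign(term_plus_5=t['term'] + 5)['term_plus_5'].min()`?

group by branch: sum(amount), sum(term):
        amount  term
branch              
Main      1336  1019
South     1191   934
add column term_plus_5 = t['term'] + 5:
        amount  term  term_plus_5
branch                           
Main      1336  1019         1024
South     1191   934          939
The min of column 'term_plus_5' is 939.

939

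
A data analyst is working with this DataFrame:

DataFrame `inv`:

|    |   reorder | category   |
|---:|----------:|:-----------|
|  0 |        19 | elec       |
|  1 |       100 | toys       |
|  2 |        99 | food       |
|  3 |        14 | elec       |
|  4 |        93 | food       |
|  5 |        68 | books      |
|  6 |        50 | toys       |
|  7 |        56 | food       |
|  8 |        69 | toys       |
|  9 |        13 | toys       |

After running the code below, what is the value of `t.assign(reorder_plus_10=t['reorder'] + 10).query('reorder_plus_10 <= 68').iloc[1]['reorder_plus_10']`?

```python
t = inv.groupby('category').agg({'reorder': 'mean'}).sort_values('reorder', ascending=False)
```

group by category, mean of reorder:
            reorder
category           
books     68.000000
elec      16.500000
food      82.666667
toys      58.000000
sort by reorder descending:
            reorder
category           
food      82.666667
books     68.000000
toys      58.000000
elec      16.500000
add column reorder_plus_10 = t['reorder'] + 10:
            reorder  reorder_plus_10
category                            
food      82.666667        92.666667
books     68.000000        78.000000
toys      58.000000        68.000000
elec      16.500000        26.500000
filter rows where reorder_plus_10 <= 68:
          reorder  reorder_plus_10
category                          
toys         58.0             68.0
elec         16.5             26.5

26.5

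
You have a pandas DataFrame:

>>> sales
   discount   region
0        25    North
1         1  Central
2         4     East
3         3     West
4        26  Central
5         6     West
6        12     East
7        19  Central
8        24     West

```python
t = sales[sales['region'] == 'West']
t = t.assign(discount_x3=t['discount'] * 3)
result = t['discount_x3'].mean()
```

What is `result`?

33.0

filter rows where region == 'West':
   discount region
3         3   West
5         6   West
8        24   West
add column discount_x3 = t['discount'] * 3:
   discount region  discount_x3
3         3   West            9
5         6   West           18
8        24   West           72
So mean() = 33.0.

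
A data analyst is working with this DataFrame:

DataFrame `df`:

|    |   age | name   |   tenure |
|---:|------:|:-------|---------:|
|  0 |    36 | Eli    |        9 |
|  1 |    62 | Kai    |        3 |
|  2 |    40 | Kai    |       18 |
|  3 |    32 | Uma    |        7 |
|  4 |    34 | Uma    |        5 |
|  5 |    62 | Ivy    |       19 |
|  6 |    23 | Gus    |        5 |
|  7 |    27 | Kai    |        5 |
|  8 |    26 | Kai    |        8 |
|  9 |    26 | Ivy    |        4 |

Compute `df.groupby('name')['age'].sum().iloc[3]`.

group by name, sum of age:
name
Eli     36
Gus     23
Ivy     88
Kai    155
Uma     66
Name: age, dtype: int64
So iloc[3] = 155.

155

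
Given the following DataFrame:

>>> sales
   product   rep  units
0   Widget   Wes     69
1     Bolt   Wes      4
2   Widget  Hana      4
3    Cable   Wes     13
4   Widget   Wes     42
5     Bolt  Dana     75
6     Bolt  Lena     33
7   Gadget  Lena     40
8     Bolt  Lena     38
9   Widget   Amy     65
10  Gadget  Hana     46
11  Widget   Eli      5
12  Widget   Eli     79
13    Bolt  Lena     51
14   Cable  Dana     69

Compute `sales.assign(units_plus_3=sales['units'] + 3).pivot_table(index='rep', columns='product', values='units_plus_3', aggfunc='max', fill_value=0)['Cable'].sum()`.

add column units_plus_3 = sales['units'] + 3:
   product   rep  units  units_plus_3
0   Widget   Wes     69            72
1     Bolt   Wes      4             7
2   Widget  Hana      4             7
3    Cable   Wes     13            16
4   Widget   Wes     42            45
5     Bolt  Dana     75            78
6     Bolt  Lena     33            36
7   Gadget  Lena     40            43
8     Bolt  Lena     38            41
9   Widget   Amy     65            68
10  Gadget  Hana     46            49
11  Widget   Eli      5             8
12  Widget   Eli     79            82
13    Bolt  Lena     51            54
14   Cable  Dana     69            72
pivot: rows=rep, cols=product, max(units_plus_3):
product  Bolt  Cable  Gadget  Widget
rep                                 
Amy         0      0       0      68
Dana       78     72       0       0
Eli         0      0       0      82
Hana        0      0      49       7
Lena       54      0      43       0
Wes         7     16       0      72

88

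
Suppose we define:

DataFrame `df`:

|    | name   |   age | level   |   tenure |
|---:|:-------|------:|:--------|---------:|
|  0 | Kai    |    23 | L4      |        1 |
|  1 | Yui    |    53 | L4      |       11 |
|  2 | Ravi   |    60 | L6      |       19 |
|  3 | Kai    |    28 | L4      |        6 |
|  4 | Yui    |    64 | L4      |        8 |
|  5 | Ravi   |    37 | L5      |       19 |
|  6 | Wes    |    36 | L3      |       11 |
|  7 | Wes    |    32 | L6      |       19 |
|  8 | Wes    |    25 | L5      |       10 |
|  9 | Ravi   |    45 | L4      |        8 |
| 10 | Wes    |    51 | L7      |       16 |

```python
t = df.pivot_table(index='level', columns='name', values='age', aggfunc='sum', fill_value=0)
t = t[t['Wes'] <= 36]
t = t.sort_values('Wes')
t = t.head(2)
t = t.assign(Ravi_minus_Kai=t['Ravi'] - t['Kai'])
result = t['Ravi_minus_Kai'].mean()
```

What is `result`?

15.5

pivot: rows=level, cols=name, sum(age):
name   Kai  Ravi  Wes  Yui
level                     
L3       0     0   36    0
L4      51    45    0  117
L5       0    37   25    0
L6       0    60   32    0
L7       0     0   51    0
filter rows where Wes <= 36:
name   Kai  Ravi  Wes  Yui
level                     
L3       0     0   36    0
L4      51    45    0  117
L5       0    37   25    0
L6       0    60   32    0
sort by Wes:
name   Kai  Ravi  Wes  Yui
level                     
L4      51    45    0  117
L5       0    37   25    0
L6       0    60   32    0
L3       0     0   36    0
take first 2 rows:
name   Kai  Ravi  Wes  Yui
level                     
L4      51    45    0  117
L5       0    37   25    0
add column Ravi_minus_Kai = t['Ravi'] - t['Kai']:
name   Kai  Ravi  Wes  Yui  Ravi_minus_Kai
level                                     
L4      51    45    0  117              -6
L5       0    37   25    0              37
Hence 15.5.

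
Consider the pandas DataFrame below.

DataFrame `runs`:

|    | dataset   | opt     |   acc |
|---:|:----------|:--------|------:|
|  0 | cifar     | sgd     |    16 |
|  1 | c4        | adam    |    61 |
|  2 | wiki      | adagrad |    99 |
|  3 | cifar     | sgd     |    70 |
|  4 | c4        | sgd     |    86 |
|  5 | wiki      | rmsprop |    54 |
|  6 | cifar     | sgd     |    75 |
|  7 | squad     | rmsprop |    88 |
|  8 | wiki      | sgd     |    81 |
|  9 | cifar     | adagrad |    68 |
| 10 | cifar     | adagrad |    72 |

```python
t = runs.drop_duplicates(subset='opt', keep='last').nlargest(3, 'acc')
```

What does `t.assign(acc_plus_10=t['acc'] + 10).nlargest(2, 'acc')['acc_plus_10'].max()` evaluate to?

drop duplicate opt (keep=last):
   dataset      opt  acc
1       c4     adam   61
7    squad  rmsprop   88
8     wiki      sgd   81
10   cifar  adagrad   72
take 3 rows with largest acc:
   dataset      opt  acc
7    squad  rmsprop   88
8     wiki      sgd   81
10   cifar  adagrad   72
add column acc_plus_10 = t['acc'] + 10:
   dataset      opt  acc  acc_plus_10
7    squad  rmsprop   88           98
8     wiki      sgd   81           91
10   cifar  adagrad   72           82
take 2 rows with largest acc:
  dataset      opt  acc  acc_plus_10
7   squad  rmsprop   88           98
8    wiki      sgd   81           91

98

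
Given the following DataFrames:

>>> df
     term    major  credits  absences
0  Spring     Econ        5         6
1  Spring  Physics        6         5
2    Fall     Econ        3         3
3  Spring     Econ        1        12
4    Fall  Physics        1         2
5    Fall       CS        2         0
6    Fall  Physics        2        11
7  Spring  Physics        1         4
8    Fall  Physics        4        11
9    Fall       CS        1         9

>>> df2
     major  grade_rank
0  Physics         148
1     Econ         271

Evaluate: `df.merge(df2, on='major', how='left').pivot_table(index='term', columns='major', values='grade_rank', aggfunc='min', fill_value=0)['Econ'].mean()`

merge on 'major' (how='left') → 10 rows:
     term    major  credits  absences  grade_rank
0  Spring     Econ        5         6       271.0
1  Spring  Physics        6         5       148.0
2    Fall     Econ        3         3       271.0
3  Spring     Econ        1        12       271.0
4    Fall  Physics        1         2       148.0
5    Fall       CS        2         0         NaN
6    Fall  Physics        2        11       148.0
7  Spring  Physics        1         4       148.0
8    Fall  Physics        4        11       148.0
9    Fall       CS        1         9         NaN
pivot: rows=term, cols=major, min(grade_rank):
major    Econ  Physics
term                  
Fall    271.0    148.0
Spring  271.0    148.0
So mean() = 271.0.

271.0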